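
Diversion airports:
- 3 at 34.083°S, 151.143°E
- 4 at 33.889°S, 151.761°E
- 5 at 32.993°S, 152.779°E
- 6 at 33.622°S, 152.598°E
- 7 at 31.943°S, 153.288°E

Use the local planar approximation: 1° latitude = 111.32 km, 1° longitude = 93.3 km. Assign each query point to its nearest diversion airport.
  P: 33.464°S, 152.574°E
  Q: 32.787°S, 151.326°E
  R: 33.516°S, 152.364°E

P at 33.464°S, 152.574°E:
  3: 150.246 km
  4: 89.398 km
  5: 55.811 km
  6: 17.731 km
  7: 181.951 km
  → nearest: 6 (17.731 km)
Q at 32.787°S, 151.326°E:
  3: 145.278 km
  4: 129.214 km
  5: 137.491 km
  6: 150.746 km
  7: 205.758 km
  → nearest: 4 (129.214 km)
R at 33.516°S, 152.364°E:
  3: 130.236 km
  4: 69.923 km
  5: 69.920 km
  6: 24.817 km
  7: 195.178 km
  → nearest: 6 (24.817 km)

P→6; Q→4; R→6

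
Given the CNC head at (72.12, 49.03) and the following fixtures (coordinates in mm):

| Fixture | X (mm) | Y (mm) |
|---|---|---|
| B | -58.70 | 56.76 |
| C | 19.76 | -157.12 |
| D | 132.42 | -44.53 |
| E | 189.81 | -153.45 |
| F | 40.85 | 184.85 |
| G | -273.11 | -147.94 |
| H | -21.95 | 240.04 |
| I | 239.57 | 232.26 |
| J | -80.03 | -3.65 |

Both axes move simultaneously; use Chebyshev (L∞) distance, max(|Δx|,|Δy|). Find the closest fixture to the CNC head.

Distances from (72.12, 49.03):
B: 130.82 mm
C: 206.15 mm
D: 93.56 mm
E: 202.48 mm
F: 135.82 mm
G: 345.23 mm
H: 191.01 mm
I: 183.23 mm
J: 152.15 mm
Minimum: D at 93.56 mm.

D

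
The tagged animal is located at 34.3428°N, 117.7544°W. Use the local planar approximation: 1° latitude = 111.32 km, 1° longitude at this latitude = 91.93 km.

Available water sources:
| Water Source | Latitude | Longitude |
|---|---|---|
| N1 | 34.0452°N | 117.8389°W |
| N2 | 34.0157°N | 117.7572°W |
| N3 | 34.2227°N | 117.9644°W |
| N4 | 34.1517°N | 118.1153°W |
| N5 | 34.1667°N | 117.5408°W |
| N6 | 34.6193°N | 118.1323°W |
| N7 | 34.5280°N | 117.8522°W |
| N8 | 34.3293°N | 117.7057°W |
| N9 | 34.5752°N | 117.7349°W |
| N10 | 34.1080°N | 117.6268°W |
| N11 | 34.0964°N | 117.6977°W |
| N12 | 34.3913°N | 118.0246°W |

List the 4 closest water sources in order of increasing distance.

N8, N7, N3, N12

Distances from 34.3428°N, 117.7544°W:
N1: √((-0.2976·111.32)² + (-0.0845·91.93)²) = √(1097.519510 + 60.343145) = 34.0274 km
N2: √((-0.3271·111.32)² + (-0.0028·91.93)²) = √(1325.889965 + 0.066257) = 36.4137 km
N3: √((-0.1201·111.32)² + (-0.2100·91.93)²) = √(178.744386 + 372.694608) = 23.4827 km
N4: √((-0.1911·111.32)² + (-0.3609·91.93)²) = √(452.551251 + 1100.748961) = 39.4119 km
N5: √((-0.1761·111.32)² + (0.2136·91.93)²) = √(384.295330 + 385.582236) = 27.7467 km
N6: √((0.2765·111.32)² + (-0.3779·91.93)²) = √(947.407169 + 1206.891710) = 46.4144 km
N7: √((0.1852·111.32)² + (-0.0978·91.93)²) = √(425.038588 + 80.833657) = 22.4916 km
N8: √((-0.0135·111.32)² + (0.0487·91.93)²) = √(2.258468 + 20.043448) = 4.7225 km
N9: √((0.2324·111.32)² + (0.0195·91.93)²) = √(669.296637 + 3.213540) = 25.9328 km
N10: √((-0.2348·111.32)² + (0.1276·91.93)²) = √(683.191698 + 137.599187) = 28.6494 km
N11: √((-0.2464·111.32)² + (0.0567·91.93)²) = √(752.363646 + 27.169437) = 27.9201 km
N12: √((0.0485·111.32)² + (-0.2702·91.93)²) = √(29.149417 + 617.000065) = 25.4195 km
Sorted: N8 (4.7225 km) < N7 (22.4916 km) < N3 (23.4827 km) < N12 (25.4195 km) < N9 (25.9328 km) < N5 (27.7467 km) < …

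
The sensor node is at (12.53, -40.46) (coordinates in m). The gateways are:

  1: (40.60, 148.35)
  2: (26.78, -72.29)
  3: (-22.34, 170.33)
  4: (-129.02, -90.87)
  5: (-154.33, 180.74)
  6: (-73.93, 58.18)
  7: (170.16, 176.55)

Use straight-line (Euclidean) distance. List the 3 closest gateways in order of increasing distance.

Distances from (12.53, -40.46):
1: √((28.07)² + (188.81)²) = √(787.9249 + 35649.2161) = 190.89 m
2: √((14.25)² + (-31.83)²) = √(203.0625 + 1013.1489) = 34.87 m
3: √((-34.87)² + (210.79)²) = √(1215.9169 + 44432.4241) = 213.65 m
4: √((-141.55)² + (-50.41)²) = √(20036.4025 + 2541.1681) = 150.26 m
5: √((-166.86)² + (221.20)²) = √(27842.2596 + 48929.4400) = 277.08 m
6: √((-86.46)² + (98.64)²) = √(7475.3316 + 9729.8496) = 131.17 m
7: √((157.63)² + (217.01)²) = √(24847.2169 + 47093.3401) = 268.22 m
Sorted: 2 (34.87 m) < 6 (131.17 m) < 4 (150.26 m) < 1 (190.89 m) < 3 (213.65 m) < …

2, 6, 4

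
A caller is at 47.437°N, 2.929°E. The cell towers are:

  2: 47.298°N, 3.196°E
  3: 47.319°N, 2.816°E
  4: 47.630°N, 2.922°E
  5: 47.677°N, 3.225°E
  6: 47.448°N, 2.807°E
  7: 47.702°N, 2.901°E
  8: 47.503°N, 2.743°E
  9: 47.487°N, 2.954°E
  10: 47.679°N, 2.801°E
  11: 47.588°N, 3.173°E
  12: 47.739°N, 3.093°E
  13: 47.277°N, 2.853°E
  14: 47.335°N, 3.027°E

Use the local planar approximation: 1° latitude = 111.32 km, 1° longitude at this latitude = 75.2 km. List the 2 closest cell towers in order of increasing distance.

Distances from 47.437°N, 2.929°E:
2: √((-0.139·111.32)² + (0.267·75.2)²) = √(239.42858 + 403.14215) = 25.349 km
3: √((-0.118·111.32)² + (-0.113·75.2)²) = √(172.54819 + 72.20921) = 15.645 km
4: √((0.193·111.32)² + (-0.007·75.2)²) = √(461.59491 + 0.27710) = 21.491 km
5: √((0.240·111.32)² + (0.296·75.2)²) = √(713.78740 + 495.47198) = 34.774 km
6: √((0.011·111.32)² + (-0.122·75.2)²) = √(1.49945 + 84.16962) = 9.256 km
7: √((0.265·111.32)² + (-0.028·75.2)²) = √(870.23820 + 4.43355) = 29.575 km
8: √((0.066·111.32)² + (-0.186·75.2)²) = √(53.98017 + 195.64176) = 15.799 km
9: √((0.050·111.32)² + (0.025·75.2)²) = √(30.98036 + 3.53440) = 5.875 km
10: √((0.242·111.32)² + (-0.128·75.2)²) = √(725.73343 + 92.65218) = 28.607 km
11: √((0.151·111.32)² + (0.244·75.2)²) = √(282.55324 + 336.67846) = 24.884 km
12: √((0.302·111.32)² + (0.164·75.2)²) = √(1130.21296 + 152.09796) = 35.809 km
13: √((-0.160·111.32)² + (-0.076·75.2)²) = √(317.23885 + 32.66351) = 18.706 km
14: √((-0.102·111.32)² + (0.098·75.2)²) = √(128.92785 + 54.31100) = 13.537 km
Sorted: 9 (5.875 km) < 6 (9.256 km) < 14 (13.537 km) < 3 (15.645 km) < …

9, 6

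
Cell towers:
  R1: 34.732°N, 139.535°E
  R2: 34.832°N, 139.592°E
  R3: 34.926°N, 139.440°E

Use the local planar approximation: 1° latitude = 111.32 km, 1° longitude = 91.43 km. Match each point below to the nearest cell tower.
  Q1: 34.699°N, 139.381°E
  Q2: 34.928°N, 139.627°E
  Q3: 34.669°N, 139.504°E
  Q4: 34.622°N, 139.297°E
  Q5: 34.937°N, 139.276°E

Q1 at 34.699°N, 139.381°E:
  R1: √((0.033·111.32)² + (0.154·91.43)²) = √(13.49504 + 198.25260) = 14.552 km
  R2: √((0.133·111.32)² + (0.211·91.43)²) = √(219.20461 + 372.17085) = 24.318 km
  R3: √((0.227·111.32)² + (0.059·91.43)²) = √(638.55471 + 29.09923) = 25.839 km
  → nearest: R1 (14.552 km)
Q2 at 34.928°N, 139.627°E:
  R1: √((-0.196·111.32)² + (-0.092·91.43)²) = √(476.05654 + 70.75434) = 23.384 km
  R2: √((-0.096·111.32)² + (-0.035·91.43)²) = √(114.20598 + 10.24032) = 11.156 km
  R3: √((-0.002·111.32)² + (-0.187·91.43)²) = √(0.04957 + 292.32143) = 17.099 km
  → nearest: R2 (11.156 km)
Q3 at 34.669°N, 139.504°E:
  R1: √((0.063·111.32)² + (0.031·91.43)²) = √(49.18441 + 8.03343) = 7.564 km
  R2: √((0.163·111.32)² + (0.088·91.43)²) = √(329.24683 + 64.73554) = 19.849 km
  R3: √((0.257·111.32)² + (-0.064·91.43)²) = √(818.48861 + 34.24029) = 29.202 km
  → nearest: R1 (7.564 km)
Q4 at 34.622°N, 139.297°E:
  R1: √((0.110·111.32)² + (0.238·91.43)²) = √(149.94492 + 473.51240) = 24.969 km
  R2: √((0.210·111.32)² + (0.295·91.43)²) = √(546.49348 + 727.48069) = 35.693 km
  R3: √((0.304·111.32)² + (0.143·91.43)²) = √(1145.23223 + 170.94229) = 36.279 km
  → nearest: R1 (24.969 km)
Q5 at 34.937°N, 139.276°E:
  R1: √((-0.205·111.32)² + (0.259·91.43)²) = √(520.77978 + 560.75992) = 32.887 km
  R2: √((-0.105·111.32)² + (0.316·91.43)²) = √(136.62337 + 834.74073) = 31.167 km
  R3: √((-0.011·111.32)² + (0.164·91.43)²) = √(1.49945 + 224.83563) = 15.044 km
  → nearest: R3 (15.044 km)

Q1→R1; Q2→R2; Q3→R1; Q4→R1; Q5→R3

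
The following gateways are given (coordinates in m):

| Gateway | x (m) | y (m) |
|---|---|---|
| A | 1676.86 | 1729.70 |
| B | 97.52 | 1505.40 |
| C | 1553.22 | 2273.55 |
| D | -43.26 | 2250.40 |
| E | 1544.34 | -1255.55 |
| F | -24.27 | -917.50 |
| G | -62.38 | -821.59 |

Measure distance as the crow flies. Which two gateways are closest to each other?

Pairwise distances:
A–B: √((-1579.34)² + (-224.30)²) = √(2494314.8356 + 50310.4900) = 1595.19 m
A–C: √((-123.64)² + (543.85)²) = √(15286.8496 + 295772.8225) = 557.73 m
A–D: √((-1720.12)² + (520.70)²) = √(2958812.8144 + 271128.4900) = 1797.20 m
A–E: √((-132.52)² + (-2985.25)²) = √(17561.5504 + 8911717.5625) = 2988.19 m
A–F: √((-1701.13)² + (-2647.20)²) = √(2893843.2769 + 7007667.8400) = 3146.67 m
A–G: √((-1739.24)² + (-2551.29)²) = √(3024955.7776 + 6509080.6641) = 3087.72 m
B–C: √((1455.70)² + (768.15)²) = √(2119062.4900 + 590054.4225) = 1645.94 m
B–D: √((-140.78)² + (745.00)²) = √(19819.0084 + 555025.0000) = 758.18 m
B–E: √((1446.82)² + (-2760.95)²) = √(2093288.1124 + 7622844.9025) = 3117.07 m
B–F: √((-121.79)² + (-2422.90)²) = √(14832.8041 + 5870444.4100) = 2425.96 m
B–G: √((-159.90)² + (-2326.99)²) = √(25568.0100 + 5414882.4601) = 2332.48 m
C–D: √((-1596.48)² + (-23.15)²) = √(2548748.3904 + 535.9225) = 1596.65 m
C–E: √((-8.88)² + (-3529.10)²) = √(78.8544 + 12454546.8100) = 3529.11 m
C–F: √((-1577.49)² + (-3191.05)²) = √(2488474.7001 + 10182800.1025) = 3559.67 m
C–G: √((-1615.60)² + (-3095.14)²) = √(2610163.3600 + 9579891.6196) = 3491.43 m
D–E: √((1587.60)² + (-3505.95)²) = √(2520473.7600 + 12291685.4025) = 3848.66 m
D–F: √((18.99)² + (-3167.90)²) = √(360.6201 + 10035590.4100) = 3167.96 m
D–G: √((-19.12)² + (-3071.99)²) = √(365.5744 + 9437122.5601) = 3072.05 m
E–F: √((-1568.61)² + (338.05)²) = √(2460537.3321 + 114277.8025) = 1604.62 m
E–G: √((-1606.72)² + (433.96)²) = √(2581549.1584 + 188321.2816) = 1664.29 m
F–G: √((-38.11)² + (95.91)²) = √(1452.3721 + 9198.7281) = 103.20 m
Closest pair: F–G at 103.20 m.

F and G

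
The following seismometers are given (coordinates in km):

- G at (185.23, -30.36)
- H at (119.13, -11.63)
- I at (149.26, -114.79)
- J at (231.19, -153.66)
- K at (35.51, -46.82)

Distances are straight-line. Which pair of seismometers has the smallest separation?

G and H

Pairwise distances:
G–H: √((-66.10)² + (18.73)²) = √(4369.2100 + 350.8129) = 68.70 km
I–J: √((81.93)² + (-38.87)²) = √(6712.5249 + 1510.8769) = 90.68 km
H–K: √((-83.62)² + (-35.19)²) = √(6992.3044 + 1238.3361) = 90.72 km
G–I: √((-35.97)² + (-84.43)²) = √(1293.8409 + 7128.4249) = 91.77 km
H–I: √((30.13)² + (-103.16)²) = √(907.8169 + 10641.9856) = 107.47 km
G–J: √((45.96)² + (-123.30)²) = √(2112.3216 + 15202.8900) = 131.59 km
I–K: √((-113.75)² + (67.97)²) = √(12939.0625 + 4619.9209) = 132.51 km
G–K: √((-149.72)² + (-16.46)²) = √(22416.0784 + 270.9316) = 150.62 km
H–J: √((112.06)² + (-142.03)²) = √(12557.4436 + 20172.5209) = 180.91 km
J–K: √((-195.68)² + (106.84)²) = √(38290.6624 + 11414.7856) = 222.95 km
Closest pair: G–H at 68.70 km.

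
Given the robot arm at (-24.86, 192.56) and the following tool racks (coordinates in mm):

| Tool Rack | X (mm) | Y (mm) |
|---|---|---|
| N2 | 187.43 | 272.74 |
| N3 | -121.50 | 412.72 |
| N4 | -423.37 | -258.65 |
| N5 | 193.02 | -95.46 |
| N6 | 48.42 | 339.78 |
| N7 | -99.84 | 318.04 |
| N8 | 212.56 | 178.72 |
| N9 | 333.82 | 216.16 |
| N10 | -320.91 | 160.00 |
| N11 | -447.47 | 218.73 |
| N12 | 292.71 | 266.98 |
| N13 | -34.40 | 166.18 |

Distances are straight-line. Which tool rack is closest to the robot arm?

Distances from (-24.86, 192.56):
N2: 226.93 mm
N3: 240.44 mm
N4: 602.00 mm
N5: 361.15 mm
N6: 164.45 mm
N7: 146.18 mm
N8: 237.82 mm
N9: 359.46 mm
N10: 297.84 mm
N11: 423.42 mm
N12: 326.17 mm
N13: 28.05 mm
Minimum: N13 at 28.05 mm.

N13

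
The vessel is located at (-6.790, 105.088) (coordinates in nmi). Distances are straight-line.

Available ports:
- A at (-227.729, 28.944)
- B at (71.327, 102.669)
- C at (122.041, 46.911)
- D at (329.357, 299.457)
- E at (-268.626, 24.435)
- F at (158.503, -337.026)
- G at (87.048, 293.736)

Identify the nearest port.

B

Distances from (-6.790, 105.088):
A: √((-220.939)² + (-76.144)²) = √(48814.04172 + 5797.90874) = 233.692 nmi
B: √((78.117)² + (-2.419)²) = √(6102.26569 + 5.85156) = 78.154 nmi
C: √((128.831)² + (-58.177)²) = √(16597.42656 + 3384.56333) = 141.358 nmi
D: √((336.147)² + (194.369)²) = √(112994.80561 + 37779.30816) = 388.296 nmi
E: √((-261.836)² + (-80.653)²) = √(68558.09090 + 6504.90641) = 273.976 nmi
F: √((165.293)² + (-442.114)²) = √(27321.77585 + 195464.78900) = 472.003 nmi
G: √((93.838)² + (188.648)²) = √(8805.57024 + 35588.06790) = 210.698 nmi
Minimum: B at 78.154 nmi.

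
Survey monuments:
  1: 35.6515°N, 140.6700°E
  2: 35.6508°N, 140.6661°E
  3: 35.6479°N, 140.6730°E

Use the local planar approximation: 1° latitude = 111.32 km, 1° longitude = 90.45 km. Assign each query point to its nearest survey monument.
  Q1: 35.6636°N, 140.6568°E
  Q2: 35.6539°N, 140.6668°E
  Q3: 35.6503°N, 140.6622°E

Q1 at 35.6636°N, 140.6568°E:
  1: √((-0.0121·111.32)² + (0.0132·90.45)²) = √(1.814334 + 1.425493) = 1.8000 km
  2: √((-0.0128·111.32)² + (0.0093·90.45)²) = √(2.030329 + 0.707592) = 1.6547 km
  3: √((-0.0157·111.32)² + (0.0162·90.45)²) = √(3.054539 + 2.147075) = 2.2807 km
  → nearest: 2 (1.6547 km)
Q2 at 35.6539°N, 140.6668°E:
  1: √((-0.0024·111.32)² + (0.0032·90.45)²) = √(0.071379 + 0.083776) = 0.3939 km
  2: √((-0.0031·111.32)² + (-0.0007·90.45)²) = √(0.119088 + 0.004009) = 0.3509 km
  3: √((-0.0060·111.32)² + (0.0062·90.45)²) = √(0.446117 + 0.314485) = 0.8721 km
  → nearest: 2 (0.3509 km)
Q3 at 35.6503°N, 140.6622°E:
  1: √((0.0012·111.32)² + (0.0078·90.45)²) = √(0.017845 + 0.497744) = 0.7180 km
  2: √((0.0005·111.32)² + (0.0039·90.45)²) = √(0.003098 + 0.124436) = 0.3571 km
  3: √((-0.0024·111.32)² + (0.0108·90.45)²) = √(0.071379 + 0.954255) = 1.0127 km
  → nearest: 2 (0.3571 km)

Q1→2; Q2→2; Q3→2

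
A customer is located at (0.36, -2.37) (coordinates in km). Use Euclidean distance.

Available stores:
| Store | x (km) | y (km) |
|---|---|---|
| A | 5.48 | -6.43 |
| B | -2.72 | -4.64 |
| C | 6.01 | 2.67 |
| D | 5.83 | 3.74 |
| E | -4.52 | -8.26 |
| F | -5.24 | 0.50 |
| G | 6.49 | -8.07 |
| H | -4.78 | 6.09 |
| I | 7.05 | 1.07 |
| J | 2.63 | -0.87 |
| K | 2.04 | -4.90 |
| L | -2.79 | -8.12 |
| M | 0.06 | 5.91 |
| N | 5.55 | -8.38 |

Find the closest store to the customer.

Distances from (0.36, -2.37):
A: √((5.12)² + (-4.06)²) = √(26.2144 + 16.4836) = 6.53 km
B: √((-3.08)² + (-2.27)²) = √(9.4864 + 5.1529) = 3.83 km
C: √((5.65)² + (5.04)²) = √(31.9225 + 25.4016) = 7.57 km
D: √((5.47)² + (6.11)²) = √(29.9209 + 37.3321) = 8.20 km
E: √((-4.88)² + (-5.89)²) = √(23.8144 + 34.6921) = 7.65 km
F: √((-5.60)² + (2.87)²) = √(31.3600 + 8.2369) = 6.29 km
G: √((6.13)² + (-5.70)²) = √(37.5769 + 32.4900) = 8.37 km
H: √((-5.14)² + (8.46)²) = √(26.4196 + 71.5716) = 9.90 km
I: √((6.69)² + (3.44)²) = √(44.7561 + 11.8336) = 7.52 km
J: √((2.27)² + (1.50)²) = √(5.1529 + 2.2500) = 2.72 km
K: √((1.68)² + (-2.53)²) = √(2.8224 + 6.4009) = 3.04 km
L: √((-3.15)² + (-5.75)²) = √(9.9225 + 33.0625) = 6.56 km
M: √((-0.30)² + (8.28)²) = √(0.0900 + 68.5584) = 8.29 km
N: √((5.19)² + (-6.01)²) = √(26.9361 + 36.1201) = 7.94 km
Minimum: J at 2.72 km.

J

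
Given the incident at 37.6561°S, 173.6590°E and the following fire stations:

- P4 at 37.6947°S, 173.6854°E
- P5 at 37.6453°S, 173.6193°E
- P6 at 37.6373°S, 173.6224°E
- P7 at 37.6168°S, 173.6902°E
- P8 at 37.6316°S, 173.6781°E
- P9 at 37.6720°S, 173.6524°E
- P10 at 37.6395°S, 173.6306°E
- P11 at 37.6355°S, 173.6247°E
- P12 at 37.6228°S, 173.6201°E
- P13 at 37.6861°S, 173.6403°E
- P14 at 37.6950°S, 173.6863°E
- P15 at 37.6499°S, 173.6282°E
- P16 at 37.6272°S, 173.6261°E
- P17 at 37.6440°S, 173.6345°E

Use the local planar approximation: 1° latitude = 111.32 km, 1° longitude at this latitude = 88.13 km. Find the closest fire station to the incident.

Distances from 37.6561°S, 173.6590°E:
P4: √((-0.0386·111.32)² + (0.0264·88.13)²) = √(18.463796 + 5.413216) = 4.8864 km
P5: √((0.0108·111.32)² + (-0.0397·88.13)²) = √(1.445419 + 12.241329) = 3.6996 km
P6: √((0.0188·111.32)² + (-0.0366·88.13)²) = √(4.379879 + 10.404224) = 3.8450 km
P7: √((0.0393·111.32)² + (0.0312·88.13)²) = √(19.139540 + 7.560608) = 5.1672 km
P8: √((0.0245·111.32)² + (0.0191·88.13)²) = √(7.438383 + 2.833442) = 3.2050 km
P9: √((-0.0159·111.32)² + (-0.0066·88.13)²) = √(3.132858 + 0.338326) = 1.8631 km
P10: √((0.0166·111.32)² + (-0.0284·88.13)²) = √(3.414779 + 6.264468) = 3.1111 km
P11: √((0.0206·111.32)² + (-0.0343·88.13)²) = √(5.258730 + 9.137677) = 3.7943 km
P12: √((0.0333·111.32)² + (-0.0389·88.13)²) = √(13.741523 + 11.752946) = 5.0492 km
P13: √((-0.0300·111.32)² + (-0.0187·88.13)²) = √(11.152928 + 2.716006) = 3.7241 km
P14: √((-0.0389·111.32)² + (0.0273·88.13)²) = √(18.751914 + 5.788591) = 4.9538 km
P15: √((0.0062·111.32)² + (-0.0308·88.13)²) = √(0.476354 + 7.367989) = 2.8008 km
P16: √((0.0289·111.32)² + (-0.0329·88.13)²) = √(10.350041 + 8.406967) = 4.3309 km
P17: √((0.0121·111.32)² + (-0.0245·88.13)²) = √(1.814334 + 4.662080) = 2.5449 km
Minimum: P9 at 1.8631 km.

P9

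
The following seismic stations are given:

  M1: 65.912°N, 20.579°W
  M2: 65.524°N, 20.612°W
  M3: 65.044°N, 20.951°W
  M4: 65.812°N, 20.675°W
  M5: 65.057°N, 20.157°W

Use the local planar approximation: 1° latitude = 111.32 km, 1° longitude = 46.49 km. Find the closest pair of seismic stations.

Pairwise distances:
M1–M4: √((-0.100·111.32)² + (-0.096·46.49)²) = √(123.92142 + 19.91873) = 11.993 km
M2–M4: √((0.288·111.32)² + (-0.063·46.49)²) = √(1027.85386 + 8.57828) = 32.194 km
M3–M5: √((0.013·111.32)² + (0.794·46.49)²) = √(2.09427 + 1362.57400) = 36.941 km
M1–M2: √((-0.388·111.32)² + (-0.033·46.49)²) = √(1865.56269 + 2.35368) = 43.219 km
M2–M3: √((-0.480·111.32)² + (-0.339·46.49)²) = √(2855.14961 + 248.38107) = 55.709 km
M2–M5: √((-0.467·111.32)² + (0.455·46.49)²) = √(2702.58994 + 447.44729) = 56.125 km
M3–M4: √((0.768·111.32)² + (0.276·46.49)²) = √(7309.18300 + 164.64072) = 86.451 km
M4–M5: √((-0.755·111.32)² + (0.518·46.49)²) = √(7063.83097 + 579.93405) = 87.429 km
M1–M5: √((-0.855·111.32)² + (0.422·46.49)²) = √(9058.96590 + 384.89653) = 97.180 km
M1–M3: √((-0.868·111.32)² + (-0.372·46.49)²) = √(9336.53750 + 299.09212) = 98.161 km
Closest pair: M1–M4 at 11.993 km.

M1 and M4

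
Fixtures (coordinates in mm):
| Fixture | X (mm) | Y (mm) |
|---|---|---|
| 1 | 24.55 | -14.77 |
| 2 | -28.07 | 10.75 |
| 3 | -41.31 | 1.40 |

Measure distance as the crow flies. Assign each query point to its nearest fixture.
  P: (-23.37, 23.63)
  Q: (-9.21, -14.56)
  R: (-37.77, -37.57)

P at (-23.37, 23.63):
  1: 61.41 mm
  2: 13.71 mm
  3: 28.57 mm
  → nearest: 2 (13.71 mm)
Q at (-9.21, -14.56):
  1: 33.76 mm
  2: 31.56 mm
  3: 35.85 mm
  → nearest: 2 (31.56 mm)
R at (-37.77, -37.57):
  1: 66.36 mm
  2: 49.28 mm
  3: 39.13 mm
  → nearest: 3 (39.13 mm)

P→2; Q→2; R→3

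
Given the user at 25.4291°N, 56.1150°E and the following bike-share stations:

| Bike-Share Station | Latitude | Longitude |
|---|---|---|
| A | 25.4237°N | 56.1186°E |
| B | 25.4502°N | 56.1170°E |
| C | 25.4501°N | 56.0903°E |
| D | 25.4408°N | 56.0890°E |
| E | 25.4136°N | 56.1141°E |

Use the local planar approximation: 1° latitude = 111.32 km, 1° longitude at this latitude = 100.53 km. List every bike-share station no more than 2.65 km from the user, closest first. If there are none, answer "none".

Distances from 25.4291°N, 56.1150°E:
A: √((-0.0054·111.32)² + (0.0036·100.53)²) = √(0.361355 + 0.130977) = 0.7017 km
B: √((0.0211·111.32)² + (0.0020·100.53)²) = √(5.517106 + 0.040425) = 2.3574 km
C: √((0.0210·111.32)² + (-0.0247·100.53)²) = √(5.464935 + 6.165741) = 3.4104 km
D: √((0.0117·111.32)² + (-0.0260·100.53)²) = √(1.696360 + 6.831846) = 2.9203 km
E: √((-0.0155·111.32)² + (-0.0009·100.53)²) = √(2.977212 + 0.008186) = 1.7278 km
Threshold 2.65 km: A (0.7017 km), E (1.7278 km), B (2.3574 km) are within range.

A, E, B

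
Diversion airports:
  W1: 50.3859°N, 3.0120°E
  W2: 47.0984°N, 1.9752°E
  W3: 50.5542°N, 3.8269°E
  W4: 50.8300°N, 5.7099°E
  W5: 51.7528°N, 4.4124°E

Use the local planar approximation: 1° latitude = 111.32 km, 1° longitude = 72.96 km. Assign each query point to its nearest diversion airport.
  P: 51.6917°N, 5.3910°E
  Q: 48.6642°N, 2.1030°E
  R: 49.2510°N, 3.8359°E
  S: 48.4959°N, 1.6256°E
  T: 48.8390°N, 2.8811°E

P at 51.6917°N, 5.3910°E:
  W1: √((-1.3058·111.32)² + (-2.3790·72.96)²) = √(21130.011035 + 30127.183641) = 226.4005 km
  W2: √((-4.5933·111.32)² + (-3.4158·72.96)²) = √(261454.437810 + 62108.997452) = 568.8264 km
  W3: √((-1.1375·111.32)² + (-1.5641·72.96)²) = √(16034.270502 + 13022.629435) = 170.4608 km
  W4: √((-0.8617·111.32)² + (0.3189·72.96)²) = √(9201.498957 + 541.350683) = 98.7059 km
  W5: √((0.0611·111.32)² + (-0.9786·72.96)²) = √(46.262470 + 5097.768079) = 71.7219 km
  → nearest: W5 (71.7219 km)
Q at 48.6642°N, 2.1030°E:
  W1: √((1.7217·111.32)² + (0.9090·72.96)²) = √(36733.419138 + 4398.427290) = 202.8099 km
  W2: √((-1.5658·111.32)² + (-0.1278·72.96)²) = √(30382.182825 + 86.942347) = 174.5541 km
  W3: √((1.8900·111.32)² + (1.7239·72.96)²) = √(44265.971867 + 15819.537779) = 245.1235 km
  W4: √((2.1658·111.32)² + (3.6069·72.96)²) = √(58127.693973 + 69252.882440) = 356.9042 km
  W5: √((3.0886·111.32)² + (2.3094·72.96)²) = √(118214.222322 + 28390.168726) = 382.8895 km
  → nearest: W2 (174.5541 km)
R at 49.2510°N, 3.8359°E:
  W1: √((1.1349·111.32)² + (-0.8239·72.96)²) = √(15961.054751 + 3613.421767) = 139.9088 km
  W2: √((-2.1526·111.32)² + (-1.8607·72.96)²) = √(57421.306167 + 18429.873993) = 275.4109 km
  W3: √((1.3032·111.32)² + (-0.0090·72.96)²) = √(21045.950176 + 0.431176) = 145.0737 km
  W4: √((1.5790·111.32)² + (1.8740·72.96)²) = √(30896.597510 + 18694.283467) = 222.6901 km
  W5: √((2.5018·111.32)² + (0.5765·72.96)²) = √(77562.459432 + 1769.164735) = 281.6587 km
  → nearest: W1 (139.9088 km)
S at 48.4959°N, 1.6256°E:
  W1: √((1.8900·111.32)² + (1.3864·72.96)²) = √(44265.971867 + 10231.675314) = 233.4473 km
  W2: √((-1.3975·111.32)² + (0.3496·72.96)²) = √(24201.931558 + 650.597662) = 157.6468 km
  W3: √((2.0583·111.32)² + (2.2013·72.96)²) = √(52500.536737 + 25794.559624) = 279.8126 km
  W4: √((2.3341·111.32)² + (4.0843·72.96)²) = √(67512.674460 + 88798.354778) = 395.3619 km
  W5: √((3.2569·111.32)² + (2.7868·72.96)²) = √(131448.381677 + 41341.026346) = 415.6795 km
  → nearest: W2 (157.6468 km)
T at 48.8390°N, 2.8811°E:
  W1: √((1.5469·111.32)² + (0.1309·72.96)²) = √(29653.152716 + 91.211363) = 172.4655 km
  W2: √((-1.7406·111.32)² + (-0.9059·72.96)²) = √(37544.329585 + 4368.478171) = 204.7262 km
  W3: √((1.7152·111.32)² + (0.9458·72.96)²) = √(36456.580536 + 4761.768415) = 203.0230 km
  W4: √((1.9910·111.32)² + (2.8288·72.96)²) = √(49123.456237 + 42596.521690) = 302.8531 km
  W5: √((2.9138·111.32)² + (1.5313·72.96)²) = √(105212.144621 + 12482.173522) = 343.0661 km
  → nearest: W1 (172.4655 km)

P→W5; Q→W2; R→W1; S→W2; T→W1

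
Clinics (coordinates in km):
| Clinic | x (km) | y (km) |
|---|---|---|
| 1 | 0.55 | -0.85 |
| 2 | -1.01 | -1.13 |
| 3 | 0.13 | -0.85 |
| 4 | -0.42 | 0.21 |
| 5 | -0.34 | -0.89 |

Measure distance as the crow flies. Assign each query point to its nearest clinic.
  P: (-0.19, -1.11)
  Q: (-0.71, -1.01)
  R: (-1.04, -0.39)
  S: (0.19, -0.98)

P at (-0.19, -1.11):
  1: 0.784 km
  2: 0.820 km
  3: 0.412 km
  4: 1.340 km
  5: 0.266 km
  → nearest: 5 (0.266 km)
Q at (-0.71, -1.01):
  1: 1.270 km
  2: 0.323 km
  3: 0.855 km
  4: 1.254 km
  5: 0.389 km
  → nearest: 2 (0.323 km)
R at (-1.04, -0.39):
  1: 1.655 km
  2: 0.741 km
  3: 1.257 km
  4: 0.863 km
  5: 0.860 km
  → nearest: 2 (0.741 km)
S at (0.19, -0.98):
  1: 0.383 km
  2: 1.209 km
  3: 0.143 km
  4: 1.337 km
  5: 0.538 km
  → nearest: 3 (0.143 km)

P→5; Q→2; R→2; S→3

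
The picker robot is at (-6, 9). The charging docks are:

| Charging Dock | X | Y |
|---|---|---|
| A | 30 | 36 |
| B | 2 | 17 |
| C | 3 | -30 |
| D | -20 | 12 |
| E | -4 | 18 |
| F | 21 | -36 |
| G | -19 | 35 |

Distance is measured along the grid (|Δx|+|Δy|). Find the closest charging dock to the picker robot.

E

Distances from (-6, 9):
A: 63
B: 16
C: 48
D: 17
E: 11
F: 72
G: 39
Minimum: E at 11.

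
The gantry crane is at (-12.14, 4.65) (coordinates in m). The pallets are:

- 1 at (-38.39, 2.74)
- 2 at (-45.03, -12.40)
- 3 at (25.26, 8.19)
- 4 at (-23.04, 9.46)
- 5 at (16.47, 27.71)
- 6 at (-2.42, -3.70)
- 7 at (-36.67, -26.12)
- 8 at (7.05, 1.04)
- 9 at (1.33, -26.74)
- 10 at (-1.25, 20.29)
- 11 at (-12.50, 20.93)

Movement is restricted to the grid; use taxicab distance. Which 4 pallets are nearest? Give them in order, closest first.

4, 11, 6, 8

Distances from (-12.14, 4.65):
1: |-26.25| + |-1.91| = 26.25 + 1.91 = 28.16 m
2: |-32.89| + |-17.05| = 32.89 + 17.05 = 49.94 m
3: |37.40| + |3.54| = 37.40 + 3.54 = 40.94 m
4: |-10.90| + |4.81| = 10.90 + 4.81 = 15.71 m
5: |28.61| + |23.06| = 28.61 + 23.06 = 51.67 m
6: |9.72| + |-8.35| = 9.72 + 8.35 = 18.07 m
7: |-24.53| + |-30.77| = 24.53 + 30.77 = 55.30 m
8: |19.19| + |-3.61| = 19.19 + 3.61 = 22.80 m
9: |13.47| + |-31.39| = 13.47 + 31.39 = 44.86 m
10: |10.89| + |15.64| = 10.89 + 15.64 = 26.53 m
11: |-0.36| + |16.28| = 0.36 + 16.28 = 16.64 m
Sorted: 4 (15.71 m) < 11 (16.64 m) < 6 (18.07 m) < 8 (22.80 m) < 10 (26.53 m) < 1 (28.16 m) < …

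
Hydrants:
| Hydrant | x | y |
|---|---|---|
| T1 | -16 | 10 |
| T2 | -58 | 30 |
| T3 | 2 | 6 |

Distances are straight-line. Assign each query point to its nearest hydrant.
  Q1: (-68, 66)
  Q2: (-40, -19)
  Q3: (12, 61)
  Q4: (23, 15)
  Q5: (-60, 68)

Q1 at (-68, 66):
  T1: 76.4
  T2: 37.4
  T3: 92.2
  → nearest: T2 (37.4)
Q2 at (-40, -19):
  T1: 37.6
  T2: 52.2
  T3: 48.9
  → nearest: T1 (37.6)
Q3 at (12, 61):
  T1: 58.2
  T2: 76.6
  T3: 55.9
  → nearest: T3 (55.9)
Q4 at (23, 15):
  T1: 39.3
  T2: 82.4
  T3: 22.8
  → nearest: T3 (22.8)
Q5 at (-60, 68):
  T1: 72.8
  T2: 38.1
  T3: 87.7
  → nearest: T2 (38.1)

Q1→T2; Q2→T1; Q3→T3; Q4→T3; Q5→T2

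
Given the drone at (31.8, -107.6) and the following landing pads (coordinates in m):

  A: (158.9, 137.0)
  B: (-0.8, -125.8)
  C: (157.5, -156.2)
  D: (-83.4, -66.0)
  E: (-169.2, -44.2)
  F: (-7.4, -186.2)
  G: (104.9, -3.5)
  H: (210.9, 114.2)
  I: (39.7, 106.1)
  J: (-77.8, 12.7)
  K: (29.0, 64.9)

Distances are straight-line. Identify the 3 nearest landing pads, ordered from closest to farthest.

Distances from (31.8, -107.6):
A: √((127.1)² + (244.6)²) = √(16154.410 + 59829.160) = 275.7 m
B: √((-32.6)² + (-18.2)²) = √(1062.760 + 331.240) = 37.3 m
C: √((125.7)² + (-48.6)²) = √(15800.490 + 2361.960) = 134.8 m
D: √((-115.2)² + (41.6)²) = √(13271.040 + 1730.560) = 122.5 m
E: √((-201.0)² + (63.4)²) = √(40401.000 + 4019.560) = 210.8 m
F: √((-39.2)² + (-78.6)²) = √(1536.640 + 6177.960) = 87.8 m
G: √((73.1)² + (104.1)²) = √(5343.610 + 10836.810) = 127.2 m
H: √((179.1)² + (221.8)²) = √(32076.810 + 49195.240) = 285.1 m
I: √((7.9)² + (213.7)²) = √(62.410 + 45667.690) = 213.8 m
J: √((-109.6)² + (120.3)²) = √(12012.160 + 14472.090) = 162.7 m
K: √((-2.8)² + (172.5)²) = √(7.840 + 29756.250) = 172.5 m
Sorted: B (37.3 m) < F (87.8 m) < D (122.5 m) < G (127.2 m) < C (134.8 m) < …

B, F, D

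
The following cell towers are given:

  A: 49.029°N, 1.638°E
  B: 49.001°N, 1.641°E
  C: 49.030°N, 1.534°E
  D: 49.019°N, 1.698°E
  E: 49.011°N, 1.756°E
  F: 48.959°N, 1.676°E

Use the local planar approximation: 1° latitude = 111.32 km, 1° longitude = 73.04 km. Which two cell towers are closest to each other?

Pairwise distances:
A–B: √((-0.028·111.32)² + (0.003·73.04)²) = √(9.71544 + 0.04801) = 3.125 km
A–C: √((0.001·111.32)² + (-0.104·73.04)²) = √(0.01239 + 57.70165) = 7.597 km
A–D: √((-0.010·111.32)² + (0.060·73.04)²) = √(1.23921 + 19.20543) = 4.522 km
A–E: √((-0.018·111.32)² + (0.118·73.04)²) = √(4.01505 + 74.28233) = 8.849 km
A–F: √((-0.070·111.32)² + (0.038·73.04)²) = √(60.72150 + 7.70351) = 8.272 km
B–C: √((0.029·111.32)² + (-0.107·73.04)²) = √(10.42179 + 61.07860) = 8.456 km
B–D: √((0.018·111.32)² + (0.057·73.04)²) = √(4.01505 + 17.33290) = 4.620 km
B–E: √((0.010·111.32)² + (0.115·73.04)²) = √(1.23921 + 70.55328) = 8.473 km
B–F: √((-0.042·111.32)² + (0.035·73.04)²) = √(21.85974 + 6.53518) = 5.329 km
C–D: √((-0.011·111.32)² + (0.164·73.04)²) = √(1.49945 + 143.48590) = 12.041 km
C–E: √((-0.019·111.32)² + (0.222·73.04)²) = √(4.47356 + 262.92233) = 16.352 km
C–F: √((-0.071·111.32)² + (0.142·73.04)²) = √(62.46879 + 107.57175) = 13.040 km
D–E: √((-0.008·111.32)² + (0.058·73.04)²) = √(0.79310 + 17.94641) = 4.329 km
D–F: √((-0.060·111.32)² + (-0.022·73.04)²) = √(44.61171 + 2.58206) = 6.870 km
E–F: √((-0.052·111.32)² + (-0.080·73.04)²) = √(33.50835 + 34.14299) = 8.225 km
Closest pair: A–B at 3.125 km.

A and B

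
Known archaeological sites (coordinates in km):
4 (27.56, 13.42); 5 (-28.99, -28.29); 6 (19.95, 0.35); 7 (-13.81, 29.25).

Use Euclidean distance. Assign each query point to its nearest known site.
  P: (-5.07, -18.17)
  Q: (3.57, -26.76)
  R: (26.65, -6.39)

P at (-5.07, -18.17):
  4: √((32.63)² + (31.59)²) = √(1064.7169 + 997.9281) = 45.42 km
  5: √((-23.92)² + (-10.12)²) = √(572.1664 + 102.4144) = 25.97 km
  6: √((25.02)² + (18.52)²) = √(626.0004 + 342.9904) = 31.13 km
  7: √((-8.74)² + (47.42)²) = √(76.3876 + 2248.6564) = 48.22 km
  → nearest: 5 (25.97 km)
Q at (3.57, -26.76):
  4: √((23.99)² + (40.18)²) = √(575.5201 + 1614.4324) = 46.80 km
  5: √((-32.56)² + (-1.53)²) = √(1060.1536 + 2.3409) = 32.60 km
  6: √((16.38)² + (27.11)²) = √(268.3044 + 734.9521) = 31.67 km
  7: √((-17.38)² + (56.01)²) = √(302.0644 + 3137.1201) = 58.64 km
  → nearest: 6 (31.67 km)
R at (26.65, -6.39):
  4: √((0.91)² + (19.81)²) = √(0.8281 + 392.4361) = 19.83 km
  5: √((-55.64)² + (-21.90)²) = √(3095.8096 + 479.6100) = 59.79 km
  6: √((-6.70)² + (6.74)²) = √(44.8900 + 45.4276) = 9.50 km
  7: √((-40.46)² + (35.64)²) = √(1637.0116 + 1270.2096) = 53.92 km
  → nearest: 6 (9.50 km)

P→5; Q→6; R→6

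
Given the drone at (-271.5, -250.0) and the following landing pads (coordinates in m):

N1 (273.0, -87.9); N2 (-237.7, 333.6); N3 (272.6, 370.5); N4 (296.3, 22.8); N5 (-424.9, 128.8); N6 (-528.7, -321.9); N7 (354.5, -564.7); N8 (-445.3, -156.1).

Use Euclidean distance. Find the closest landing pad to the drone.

N8

Distances from (-271.5, -250.0):
N1: 568.1 m
N2: 584.6 m
N3: 825.3 m
N4: 629.9 m
N5: 408.7 m
N6: 267.1 m
N7: 700.7 m
N8: 197.5 m
Minimum: N8 at 197.5 m.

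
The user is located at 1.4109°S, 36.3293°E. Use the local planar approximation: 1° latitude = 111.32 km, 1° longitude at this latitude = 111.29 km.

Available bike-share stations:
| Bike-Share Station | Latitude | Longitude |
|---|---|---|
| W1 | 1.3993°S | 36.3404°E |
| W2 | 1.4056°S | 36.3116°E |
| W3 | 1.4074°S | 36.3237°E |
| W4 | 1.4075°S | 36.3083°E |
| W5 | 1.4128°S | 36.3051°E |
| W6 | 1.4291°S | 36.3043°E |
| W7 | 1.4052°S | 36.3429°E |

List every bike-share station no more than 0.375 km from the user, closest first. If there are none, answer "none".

Distances from 1.4109°S, 36.3293°E:
W1: 1.7870 km
W2: 2.0563 km
W3: 0.7350 km
W4: 2.3675 km
W5: 2.7015 km
W6: 3.4418 km
W7: 1.6412 km
Threshold 0.375 km: none within range.

none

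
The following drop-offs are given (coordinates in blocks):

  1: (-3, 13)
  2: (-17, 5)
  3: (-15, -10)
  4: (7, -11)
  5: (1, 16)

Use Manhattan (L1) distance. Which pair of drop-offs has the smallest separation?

1 and 5

Pairwise distances:
1–5: |4| + |3| = 4 + 3 = 7 blocks
2–3: |2| + |-15| = 2 + 15 = 17 blocks
1–2: |-14| + |-8| = 14 + 8 = 22 blocks
3–4: |22| + |-1| = 22 + 1 = 23 blocks
2–5: |18| + |11| = 18 + 11 = 29 blocks
4–5: |-6| + |27| = 6 + 27 = 33 blocks
1–4: |10| + |-24| = 10 + 24 = 34 blocks
1–3: |-12| + |-23| = 12 + 23 = 35 blocks
2–4: |24| + |-16| = 24 + 16 = 40 blocks
3–5: |16| + |26| = 16 + 26 = 42 blocks
Closest pair: 1–5 at 7 blocks.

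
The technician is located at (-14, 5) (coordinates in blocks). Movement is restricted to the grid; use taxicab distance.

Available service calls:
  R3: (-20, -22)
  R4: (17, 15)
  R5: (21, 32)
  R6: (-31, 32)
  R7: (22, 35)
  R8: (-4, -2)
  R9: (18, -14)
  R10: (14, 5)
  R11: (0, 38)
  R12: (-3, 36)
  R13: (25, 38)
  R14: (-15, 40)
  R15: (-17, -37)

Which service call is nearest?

Distances from (-14, 5):
R3: |-6| + |-27| = 6 + 27 = 33 blocks
R4: |31| + |10| = 31 + 10 = 41 blocks
R5: |35| + |27| = 35 + 27 = 62 blocks
R6: |-17| + |27| = 17 + 27 = 44 blocks
R7: |36| + |30| = 36 + 30 = 66 blocks
R8: |10| + |-7| = 10 + 7 = 17 blocks
R9: |32| + |-19| = 32 + 19 = 51 blocks
R10: |28| + |0| = 28 + 0 = 28 blocks
R11: |14| + |33| = 14 + 33 = 47 blocks
R12: |11| + |31| = 11 + 31 = 42 blocks
R13: |39| + |33| = 39 + 33 = 72 blocks
R14: |-1| + |35| = 1 + 35 = 36 blocks
R15: |-3| + |-42| = 3 + 42 = 45 blocks
Minimum: R8 at 17 blocks.

R8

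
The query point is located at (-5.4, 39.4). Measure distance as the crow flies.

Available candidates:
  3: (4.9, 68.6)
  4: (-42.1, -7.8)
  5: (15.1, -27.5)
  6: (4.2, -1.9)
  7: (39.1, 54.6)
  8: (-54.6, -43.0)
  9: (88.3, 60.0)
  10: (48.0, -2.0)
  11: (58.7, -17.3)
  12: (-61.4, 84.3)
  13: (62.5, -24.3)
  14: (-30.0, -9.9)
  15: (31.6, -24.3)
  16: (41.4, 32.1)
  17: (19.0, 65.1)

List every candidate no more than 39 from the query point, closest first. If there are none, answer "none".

3, 17

Distances from (-5.4, 39.4):
3: √((10.3)² + (29.2)²) = √(106.090 + 852.640) = 31.0
4: √((-36.7)² + (-47.2)²) = √(1346.890 + 2227.840) = 59.8
5: √((20.5)² + (-66.9)²) = √(420.250 + 4475.610) = 70.0
6: √((9.6)² + (-41.3)²) = √(92.160 + 1705.690) = 42.4
7: √((44.5)² + (15.2)²) = √(1980.250 + 231.040) = 47.0
8: √((-49.2)² + (-82.4)²) = √(2420.640 + 6789.760) = 96.0
9: √((93.7)² + (20.6)²) = √(8779.690 + 424.360) = 95.9
10: √((53.4)² + (-41.4)²) = √(2851.560 + 1713.960) = 67.6
11: √((64.1)² + (-56.7)²) = √(4108.810 + 3214.890) = 85.6
12: √((-56.0)² + (44.9)²) = √(3136.000 + 2016.010) = 71.8
13: √((67.9)² + (-63.7)²) = √(4610.410 + 4057.690) = 93.1
14: √((-24.6)² + (-49.3)²) = √(605.160 + 2430.490) = 55.1
15: √((37.0)² + (-63.7)²) = √(1369.000 + 4057.690) = 73.7
16: √((46.8)² + (-7.3)²) = √(2190.240 + 53.290) = 47.4
17: √((24.4)² + (25.7)²) = √(595.360 + 660.490) = 35.4
Threshold 39: 3 (31.0), 17 (35.4) are within range.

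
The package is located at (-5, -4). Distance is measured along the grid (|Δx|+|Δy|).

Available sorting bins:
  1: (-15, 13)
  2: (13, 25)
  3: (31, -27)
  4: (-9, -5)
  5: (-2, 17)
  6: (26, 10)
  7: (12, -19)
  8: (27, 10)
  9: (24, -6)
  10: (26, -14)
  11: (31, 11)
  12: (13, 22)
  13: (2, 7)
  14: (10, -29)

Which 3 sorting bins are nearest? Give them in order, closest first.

Distances from (-5, -4):
1: |-10| + |17| = 10 + 17 = 27
2: |18| + |29| = 18 + 29 = 47
3: |36| + |-23| = 36 + 23 = 59
4: |-4| + |-1| = 4 + 1 = 5
5: |3| + |21| = 3 + 21 = 24
6: |31| + |14| = 31 + 14 = 45
7: |17| + |-15| = 17 + 15 = 32
8: |32| + |14| = 32 + 14 = 46
9: |29| + |-2| = 29 + 2 = 31
10: |31| + |-10| = 31 + 10 = 41
11: |36| + |15| = 36 + 15 = 51
12: |18| + |26| = 18 + 26 = 44
13: |7| + |11| = 7 + 11 = 18
14: |15| + |-25| = 15 + 25 = 40
Sorted: 4 (5) < 13 (18) < 5 (24) < 1 (27) < 9 (31) < …

4, 13, 5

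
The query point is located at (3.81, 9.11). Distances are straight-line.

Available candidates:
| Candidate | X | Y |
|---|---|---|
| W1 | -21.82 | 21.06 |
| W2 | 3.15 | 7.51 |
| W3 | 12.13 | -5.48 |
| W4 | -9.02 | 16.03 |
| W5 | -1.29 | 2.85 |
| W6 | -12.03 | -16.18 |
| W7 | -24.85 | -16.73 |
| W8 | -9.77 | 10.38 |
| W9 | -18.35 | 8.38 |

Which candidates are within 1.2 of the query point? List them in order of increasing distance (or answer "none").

none

Distances from (3.81, 9.11):
W1: √((-25.63)² + (11.95)²) = √(656.8969 + 142.8025) = 28.28
W2: √((-0.66)² + (-1.60)²) = √(0.4356 + 2.5600) = 1.73
W3: √((8.32)² + (-14.59)²) = √(69.2224 + 212.8681) = 16.80
W4: √((-12.83)² + (6.92)²) = √(164.6089 + 47.8864) = 14.58
W5: √((-5.10)² + (-6.26)²) = √(26.0100 + 39.1876) = 8.07
W6: √((-15.84)² + (-25.29)²) = √(250.9056 + 639.5841) = 29.84
W7: √((-28.66)² + (-25.84)²) = √(821.3956 + 667.7056) = 38.59
W8: √((-13.58)² + (1.27)²) = √(184.4164 + 1.6129) = 13.64
W9: √((-22.16)² + (-0.73)²) = √(491.0656 + 0.5329) = 22.17
Threshold 1.2: none within range.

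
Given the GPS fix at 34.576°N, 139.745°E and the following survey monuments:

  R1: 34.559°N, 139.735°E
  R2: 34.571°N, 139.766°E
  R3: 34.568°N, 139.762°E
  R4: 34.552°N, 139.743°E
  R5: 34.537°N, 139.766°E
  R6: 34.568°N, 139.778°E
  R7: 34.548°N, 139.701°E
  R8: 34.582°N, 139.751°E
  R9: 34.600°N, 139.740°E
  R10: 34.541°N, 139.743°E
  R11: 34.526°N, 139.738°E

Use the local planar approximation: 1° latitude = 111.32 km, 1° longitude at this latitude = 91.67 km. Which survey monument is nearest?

R8

Distances from 34.576°N, 139.745°E:
R1: 2.103 km
R2: 2.004 km
R3: 1.795 km
R4: 2.678 km
R5: 4.749 km
R6: 3.153 km
R7: 5.097 km
R8: 0.865 km
R9: 2.711 km
R10: 3.901 km
R11: 5.603 km
Minimum: R8 at 0.865 km.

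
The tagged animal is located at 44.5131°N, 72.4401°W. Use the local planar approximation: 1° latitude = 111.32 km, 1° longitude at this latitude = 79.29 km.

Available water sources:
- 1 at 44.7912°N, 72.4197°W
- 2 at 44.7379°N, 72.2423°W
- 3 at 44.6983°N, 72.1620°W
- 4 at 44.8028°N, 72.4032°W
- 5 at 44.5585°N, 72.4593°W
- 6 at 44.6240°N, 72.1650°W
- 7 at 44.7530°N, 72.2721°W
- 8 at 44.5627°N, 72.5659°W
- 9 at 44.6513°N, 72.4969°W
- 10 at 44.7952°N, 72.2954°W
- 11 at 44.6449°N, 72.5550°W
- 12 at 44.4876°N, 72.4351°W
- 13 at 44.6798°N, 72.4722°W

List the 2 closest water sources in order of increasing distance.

12, 5

Distances from 44.5131°N, 72.4401°W:
1: 31.0003 km
2: 29.5332 km
3: 30.1872 km
4: 32.3819 km
5: 5.2782 km
6: 25.0639 km
7: 29.8435 km
8: 11.4009 km
9: 16.0301 km
10: 33.4336 km
11: 17.2704 km
12: 2.8662 km
13: 18.7308 km
Sorted: 12 (2.8662 km) < 5 (5.2782 km) < 8 (11.4009 km) < 9 (16.0301 km) < …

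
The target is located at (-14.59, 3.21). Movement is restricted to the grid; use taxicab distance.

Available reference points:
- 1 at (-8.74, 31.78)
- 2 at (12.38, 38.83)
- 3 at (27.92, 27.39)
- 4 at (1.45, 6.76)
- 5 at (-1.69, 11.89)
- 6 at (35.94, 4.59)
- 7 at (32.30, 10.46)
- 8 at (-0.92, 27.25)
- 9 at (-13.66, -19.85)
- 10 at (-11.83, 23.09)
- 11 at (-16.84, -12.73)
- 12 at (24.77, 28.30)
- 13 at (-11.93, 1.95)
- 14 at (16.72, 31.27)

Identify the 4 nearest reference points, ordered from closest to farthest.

Distances from (-14.59, 3.21):
1: |5.85| + |28.57| = 5.85 + 28.57 = 34.42
2: |26.97| + |35.62| = 26.97 + 35.62 = 62.59
3: |42.51| + |24.18| = 42.51 + 24.18 = 66.69
4: |16.04| + |3.55| = 16.04 + 3.55 = 19.59
5: |12.90| + |8.68| = 12.90 + 8.68 = 21.58
6: |50.53| + |1.38| = 50.53 + 1.38 = 51.91
7: |46.89| + |7.25| = 46.89 + 7.25 = 54.14
8: |13.67| + |24.04| = 13.67 + 24.04 = 37.71
9: |0.93| + |-23.06| = 0.93 + 23.06 = 23.99
10: |2.76| + |19.88| = 2.76 + 19.88 = 22.64
11: |-2.25| + |-15.94| = 2.25 + 15.94 = 18.19
12: |39.36| + |25.09| = 39.36 + 25.09 = 64.45
13: |2.66| + |-1.26| = 2.66 + 1.26 = 3.92
14: |31.31| + |28.06| = 31.31 + 28.06 = 59.37
Sorted: 13 (3.92) < 11 (18.19) < 4 (19.59) < 5 (21.58) < 10 (22.64) < 9 (23.99) < …

13, 11, 4, 5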